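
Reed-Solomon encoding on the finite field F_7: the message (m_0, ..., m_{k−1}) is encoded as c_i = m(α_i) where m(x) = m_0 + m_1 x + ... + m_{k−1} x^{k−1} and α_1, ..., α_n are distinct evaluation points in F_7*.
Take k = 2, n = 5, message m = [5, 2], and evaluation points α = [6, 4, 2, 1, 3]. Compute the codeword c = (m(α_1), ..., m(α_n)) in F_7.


c = [3, 6, 2, 0, 4]

Message polynomial: m(x) = 5 + 2·x (mod 7).
For each evaluation point α_i, compute m(α_i) mod 7:
  α_1 = 6: Horner steps 2 → 3, so m(6) = 3.
  α_2 = 4: Horner steps 2 → 6, so m(4) = 6.
  α_3 = 2: Horner steps 2 → 2, so m(2) = 2.
  α_4 = 1: Horner steps 2 → 0, so m(1) = 0.
  α_5 = 3: Horner steps 2 → 4, so m(3) = 4.
Codeword c = [3, 6, 2, 0, 4] ∈ F_7^5.


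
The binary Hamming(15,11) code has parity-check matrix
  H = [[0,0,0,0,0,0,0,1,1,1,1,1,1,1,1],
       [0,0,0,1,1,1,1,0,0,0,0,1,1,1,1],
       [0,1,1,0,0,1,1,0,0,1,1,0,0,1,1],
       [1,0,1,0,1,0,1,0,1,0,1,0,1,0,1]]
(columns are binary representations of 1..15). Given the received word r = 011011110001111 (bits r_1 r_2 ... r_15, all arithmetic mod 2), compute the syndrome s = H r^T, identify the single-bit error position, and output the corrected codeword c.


s = (1, 1, 0, 1)^T, error position = 13, corrected codeword c = 011011110001011

Compute s = H r^T mod 2 one row at a time:
  s_1 = 1 + 0 + 0 + 0 + 1 + 1 + 1 + 1 = 5 ≡ 1 (mod 2).
  s_2 = 0 + 1 + 1 + 1 + 1 + 1 + 1 + 1 = 7 ≡ 1 (mod 2).
  s_3 = 1 + 1 + 1 + 1 + 0 + 0 + 1 + 1 = 6 ≡ 0 (mod 2).
  s_4 = 0 + 1 + 1 + 1 + 0 + 0 + 1 + 1 = 5 ≡ 1 (mod 2).
s = (1, 1, 0, 1)^T — this equals column 13 of H (binary 1101), so error is at position 13.
Correct: flip bit 13 of r = 011011110001111 to get c = 011011110001011.


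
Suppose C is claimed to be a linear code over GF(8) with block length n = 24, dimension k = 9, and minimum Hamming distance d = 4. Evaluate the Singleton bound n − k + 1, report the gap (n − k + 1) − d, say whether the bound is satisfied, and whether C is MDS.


Singleton RHS = n − k + 1 = 16, slack = 12, bound satisfied, not MDS.

Singleton bound: d ≤ n − k + 1.
Here n = 24, k = 9, so n − k + 1 = 16.
Given d = 4, check d ≤ 16: YES.
Slack = (n − k + 1) − d = 12.
The code is NOT MDS (slack = 12 > 0).
Description: the claimed parameters are [24, 9, 4]_8; such a code would be non-MDS.


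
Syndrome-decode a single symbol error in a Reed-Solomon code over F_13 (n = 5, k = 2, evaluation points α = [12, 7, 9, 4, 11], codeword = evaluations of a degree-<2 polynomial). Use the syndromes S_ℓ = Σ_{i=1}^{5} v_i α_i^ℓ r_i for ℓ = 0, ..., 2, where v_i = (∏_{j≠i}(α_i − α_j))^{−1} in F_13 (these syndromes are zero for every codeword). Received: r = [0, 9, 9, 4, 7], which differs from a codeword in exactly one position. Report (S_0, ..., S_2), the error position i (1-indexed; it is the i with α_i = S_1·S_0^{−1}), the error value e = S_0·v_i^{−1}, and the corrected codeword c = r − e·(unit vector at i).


S = (5, 6, 2), error at position 3, error magnitude e = 1, c = [0, 9, 8, 4, 7].

Step 1: column multipliers v_i = (∏_{j≠i}(α_i − α_j))^{−1} mod 13.
  i = 1 (α = 12): (12−7)(12−9)(12−4)(12−11) = 5·3·8·1 = 120 ≡ 3, so v_1 = 3^{−1} = 9 (mod 13).
  i = 2 (α = 7): (7−12)(7−9)(7−4)(7−11) = (−5)·(−2)·3·(−4) = −120 ≡ 10, so v_2 = 10^{−1} = 4 (mod 13).
  i = 3 (α = 9): (9−12)(9−7)(9−4)(9−11) = (−3)·2·5·(−2) = 60 ≡ 8, so v_3 = 8^{−1} = 5 (mod 13).
  i = 4 (α = 4): (4−12)(4−7)(4−9)(4−11) = (−8)·(−3)·(−5)·(−7) = 840 ≡ 8, so v_4 = 8^{−1} = 5 (mod 13).
  i = 5 (α = 11): (11−12)(11−7)(11−9)(11−4) = (−1)·4·2·7 = −56 ≡ 9, so v_5 = 9^{−1} = 3 (mod 13).
  v = [9, 4, 5, 5, 3].
Step 2: syndromes of r = [0, 9, 9, 4, 7] (all sums mod 13).
  S_0 = Σ v_i r_i = 9·0 + 4·9 + 5·9 + 5·4 + 3·7 = 122 ≡ 5.
  S_1 = Σ v_i α_i r_i = 9·12·0 + 4·7·9 + 5·9·9 + 5·4·4 + 3·11·7 = 968 ≡ 6.
  α_i^2 mod 13 = [1, 10, 3, 3, 4].
  S_2 = Σ v_i α_i^2 r_i = 9·1·0 + 4·10·9 + 5·3·9 + 5·3·4 + 3·4·7 = 639 ≡ 2.
  S = (5, 6, 2) ≠ 0, so r is not a codeword (an error is present).
Step 3: locate the error. For a single error e at position i, S_ℓ = v_i·e·α_i^ℓ, so α_err = S_1/S_0.
  S_0^{−1} = 5^{−1} = 8 (mod 13), so α_err = 6·8 = 48 ≡ 9 = α_3. Error position i = 3.
  Consistency check: S_2/S_1 = 2·11 = 22 ≡ 9 = α_err ✓ (single-error assumption holds).
Step 4: error magnitude e = S_0/v_3 = S_0·∏_{j≠3}(α_3 − α_j) = 5·8 = 40 ≡ 1 (mod 13).
Step 5: correct position 3: c_3 = r_3 − e = 9 − 1 ≡ 8 (mod 13). Hence c = [0, 9, 8, 4, 7].
  Check: interpolating c through the α_i gives m(x) = 6 + 6·x (degree < 2) with m(α_i) = c_i for every i, so c is indeed a codeword.


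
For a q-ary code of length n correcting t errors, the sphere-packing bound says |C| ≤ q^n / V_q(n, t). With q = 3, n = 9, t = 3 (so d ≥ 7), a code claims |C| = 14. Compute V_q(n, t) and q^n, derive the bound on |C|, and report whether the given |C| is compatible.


V_q(n, t) = 835, q^n = 19683, Hamming bound = 23, |C| = 14 ≤ bound (satisfied).

Step 1: Compute V_q(n, t) = Σ_{j=0}^3 C(n, j) (q−1)^j.
  j = 0: C(9,0)·(2)^0 = 1·1 = 1.
  j = 1: C(9,1)·(2)^1 = 9·2 = 18.
  j = 2: C(9,2)·(2)^2 = 36·4 = 144.
  j = 3: C(9,3)·(2)^3 = 84·8 = 672.
  V_q(n, t) = 1 + 18 + 144 + 672 = 835.
Step 2: q^n = 3^9 = 19683.
Step 3: Hamming bound ⌊q^n / V_q(n,t)⌋ = ⌊19683/835⌋ = 23.
Step 4: Compare |C| = 14 to 23: satisfied.
The claimed |C| lies below the Hamming bound.


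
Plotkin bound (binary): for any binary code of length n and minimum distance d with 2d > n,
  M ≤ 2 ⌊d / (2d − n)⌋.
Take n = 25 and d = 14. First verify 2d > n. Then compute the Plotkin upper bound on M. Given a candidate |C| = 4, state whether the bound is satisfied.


Plotkin bound M ≤ 8; given |C| = 4 ≤ bound (satisfied).

Check applicability: 2d = 28, n = 25.
2d − n = 3 > 0, so Plotkin applies.
Compute d/(2d−n) = 14/3 ≈ 4.6667.
⌊d/(2d−n)⌋ = 4.
Plotkin bound: M ≤ 2·4 = 8.
Given |C| = 4, check: satisfied.
This |C| is below the Plotkin bound.


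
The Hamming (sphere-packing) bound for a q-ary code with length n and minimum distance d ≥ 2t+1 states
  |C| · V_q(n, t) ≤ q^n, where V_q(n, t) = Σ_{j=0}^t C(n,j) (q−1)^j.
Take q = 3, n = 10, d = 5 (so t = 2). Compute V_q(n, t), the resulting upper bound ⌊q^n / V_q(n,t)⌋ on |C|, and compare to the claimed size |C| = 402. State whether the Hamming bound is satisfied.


V_q(n, t) = 201, q^n = 59049, Hamming bound = 293, |C| = 402 > bound (violated).

Step 1: Compute V_q(n, t) = Σ_{j=0}^2 C(n, j) (q−1)^j.
  j = 0: C(10,0)·(2)^0 = 1·1 = 1.
  j = 1: C(10,1)·(2)^1 = 10·2 = 20.
  j = 2: C(10,2)·(2)^2 = 45·4 = 180.
  V_q(n, t) = 1 + 20 + 180 = 201.
Step 2: q^n = 3^10 = 59049.
Step 3: Hamming bound ⌊q^n / V_q(n,t)⌋ = ⌊59049/201⌋ = 293.
Step 4: Compare |C| = 402 to 293: violated.
The claimed |C| lies above the Hamming bound, so no 3-ary code of length 10 with d ≥ 5 can have 402 codewords.


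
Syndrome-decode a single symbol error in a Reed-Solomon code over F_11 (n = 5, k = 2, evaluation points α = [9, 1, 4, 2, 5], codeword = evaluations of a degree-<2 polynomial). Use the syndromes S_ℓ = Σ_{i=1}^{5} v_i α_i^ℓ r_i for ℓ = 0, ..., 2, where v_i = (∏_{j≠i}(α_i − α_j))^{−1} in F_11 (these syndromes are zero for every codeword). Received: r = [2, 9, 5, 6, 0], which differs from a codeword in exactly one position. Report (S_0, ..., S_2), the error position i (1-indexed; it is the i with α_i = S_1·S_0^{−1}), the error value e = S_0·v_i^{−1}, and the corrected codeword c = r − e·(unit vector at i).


S = (1, 2, 4), error at position 4, error magnitude e = 2, c = [2, 9, 5, 4, 0].

Step 1: column multipliers v_i = (∏_{j≠i}(α_i − α_j))^{−1} mod 11.
  i = 1 (α = 9): (9−1)(9−4)(9−2)(9−5) = 8·5·7·4 = 1120 ≡ 9, so v_1 = 9^{−1} = 5 (mod 11).
  i = 2 (α = 1): (1−9)(1−4)(1−2)(1−5) = (−8)·(−3)·(−1)·(−4) = 96 ≡ 8, so v_2 = 8^{−1} = 7 (mod 11).
  i = 3 (α = 4): (4−9)(4−1)(4−2)(4−5) = (−5)·3·2·(−1) = 30 ≡ 8, so v_3 = 8^{−1} = 7 (mod 11).
  i = 4 (α = 2): (2−9)(2−1)(2−4)(2−5) = (−7)·1·(−2)·(−3) = −42 ≡ 2, so v_4 = 2^{−1} = 6 (mod 11).
  i = 5 (α = 5): (5−9)(5−1)(5−4)(5−2) = (−4)·4·1·3 = −48 ≡ 7, so v_5 = 7^{−1} = 8 (mod 11).
  v = [5, 7, 7, 6, 8].
Step 2: syndromes of r = [2, 9, 5, 6, 0] (all sums mod 11).
  S_0 = Σ v_i r_i = 5·2 + 7·9 + 7·5 + 6·6 + 8·0 = 144 ≡ 1.
  S_1 = Σ v_i α_i r_i = 5·9·2 + 7·1·9 + 7·4·5 + 6·2·6 + 8·5·0 = 365 ≡ 2.
  α_i^2 mod 11 = [4, 1, 5, 4, 3].
  S_2 = Σ v_i α_i^2 r_i = 5·4·2 + 7·1·9 + 7·5·5 + 6·4·6 + 8·3·0 = 422 ≡ 4.
  S = (1, 2, 4) ≠ 0, so r is not a codeword (an error is present).
Step 3: locate the error. For a single error e at position i, S_ℓ = v_i·e·α_i^ℓ, so α_err = S_1/S_0.
  S_0^{−1} = 1^{−1} = 1 (mod 11), so α_err = 2·1 = 2 ≡ 2 = α_4. Error position i = 4.
  Consistency check: S_2/S_1 = 4·6 = 24 ≡ 2 = α_err ✓ (single-error assumption holds).
Step 4: error magnitude e = S_0/v_4 = S_0·∏_{j≠4}(α_4 − α_j) = 1·2 = 2 ≡ 2 (mod 11).
Step 5: correct position 4: c_4 = r_4 − e = 6 − 2 ≡ 4 (mod 11). Hence c = [2, 9, 5, 4, 0].
  Check: interpolating c through the α_i gives m(x) = 3 + 6·x (degree < 2) with m(α_i) = c_i for every i, so c is indeed a codeword.


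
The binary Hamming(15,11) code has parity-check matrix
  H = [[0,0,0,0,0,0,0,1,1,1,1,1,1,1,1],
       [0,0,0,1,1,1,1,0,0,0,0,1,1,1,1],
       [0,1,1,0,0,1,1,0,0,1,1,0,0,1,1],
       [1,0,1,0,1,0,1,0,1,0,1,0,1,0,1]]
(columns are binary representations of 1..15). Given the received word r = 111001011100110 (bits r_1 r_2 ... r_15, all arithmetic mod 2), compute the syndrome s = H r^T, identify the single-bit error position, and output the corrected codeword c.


s = (1, 1, 1, 0)^T, error position = 14, corrected codeword c = 111001011100100

Compute s = H r^T mod 2 one row at a time:
  s_1 = 1 + 1 + 1 + 0 + 0 + 1 + 1 + 0 = 5 ≡ 1 (mod 2).
  s_2 = 0 + 0 + 1 + 0 + 0 + 1 + 1 + 0 = 3 ≡ 1 (mod 2).
  s_3 = 1 + 1 + 1 + 0 + 1 + 0 + 1 + 0 = 5 ≡ 1 (mod 2).
  s_4 = 1 + 1 + 0 + 0 + 1 + 0 + 1 + 0 = 4 ≡ 0 (mod 2).
s = (1, 1, 1, 0)^T — this equals column 14 of H (binary 1110), so error is at position 14.
Correct: flip bit 14 of r = 111001011100110 to get c = 111001011100100.


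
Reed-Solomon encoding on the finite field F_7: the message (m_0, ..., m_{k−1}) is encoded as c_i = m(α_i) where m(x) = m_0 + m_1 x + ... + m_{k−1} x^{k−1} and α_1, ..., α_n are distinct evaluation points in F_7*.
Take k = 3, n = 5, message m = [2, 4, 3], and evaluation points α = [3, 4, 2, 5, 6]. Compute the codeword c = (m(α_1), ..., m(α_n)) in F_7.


c = [6, 3, 1, 6, 1]

Message polynomial: m(x) = 2 + 4·x + 3·x^2 (mod 7).
For each evaluation point α_i, compute m(α_i) mod 7:
  α_1 = 3: Horner steps 3 → 6 → 6, so m(3) = 6.
  α_2 = 4: Horner steps 3 → 2 → 3, so m(4) = 3.
  α_3 = 2: Horner steps 3 → 3 → 1, so m(2) = 1.
  α_4 = 5: Horner steps 3 → 5 → 6, so m(5) = 6.
  α_5 = 6: Horner steps 3 → 1 → 1, so m(6) = 1.
Codeword c = [6, 3, 1, 6, 1] ∈ F_7^5.


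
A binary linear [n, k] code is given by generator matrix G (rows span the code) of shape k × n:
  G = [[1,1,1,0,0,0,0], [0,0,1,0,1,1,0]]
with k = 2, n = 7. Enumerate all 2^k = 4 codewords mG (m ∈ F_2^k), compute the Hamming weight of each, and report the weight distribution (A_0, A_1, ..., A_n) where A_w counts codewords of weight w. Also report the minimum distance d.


Weight distribution: A_0 = 1, A_3 = 2, A_4 = 1. Minimum distance d = 3.

Enumerate all 2^2 = 4 messages m ∈ F_2^2.
For each, compute codeword c = mG in F_2^7, then tally its weight.
  m = 00 → c = 0000000, weight = 0.
  m = 10 → c = 1110000, weight = 3.
  m = 01 → c = 0010110, weight = 3.
  m = 11 → c = 1100110, weight = 4.
Tally weights:
  weight 0: 1 codewords.
  weight 3: 2 codewords.
  weight 4: 1 codewords.
Minimum distance d = smallest w > 0 with A_w > 0 = 3.
Sanity: Σ A_w = 4 = 2^2 = 4 ✓.


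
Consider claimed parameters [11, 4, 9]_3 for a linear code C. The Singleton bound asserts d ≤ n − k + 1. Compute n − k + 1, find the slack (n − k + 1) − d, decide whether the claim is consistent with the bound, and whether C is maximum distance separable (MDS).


Singleton RHS = n − k + 1 = 8, slack = -1, bound violated (no such code; not MDS).

Singleton bound: d ≤ n − k + 1.
Here n = 11, k = 4, so n − k + 1 = 8.
Given d = 9, check d ≤ 8: NO.
Slack = (n − k + 1) − d = -1.
The slack is negative: d = 9 exceeds n − k + 1 = 8 by 1, so the Singleton bound is violated and no linear [11, 4, 9]_3 code can exist. In particular it is not MDS (MDS requires d = n − k + 1 exactly).
Description: the claimed parameters are [11, 4, 9]_3; such a code would be impossible (violates the Singleton bound).


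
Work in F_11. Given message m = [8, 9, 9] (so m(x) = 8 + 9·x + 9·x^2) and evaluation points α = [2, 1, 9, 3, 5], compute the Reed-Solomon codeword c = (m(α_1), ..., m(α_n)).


c = [7, 4, 4, 6, 3]

Message polynomial: m(x) = 8 + 9·x + 9·x^2 (mod 11).
For each evaluation point α_i, compute m(α_i) mod 11:
  α_1 = 2: Horner steps 9 → 5 → 7, so m(2) = 7.
  α_2 = 1: Horner steps 9 → 7 → 4, so m(1) = 4.
  α_3 = 9: Horner steps 9 → 2 → 4, so m(9) = 4.
  α_4 = 3: Horner steps 9 → 3 → 6, so m(3) = 6.
  α_5 = 5: Horner steps 9 → 10 → 3, so m(5) = 3.
Codeword c = [7, 4, 4, 6, 3] ∈ F_11^5.


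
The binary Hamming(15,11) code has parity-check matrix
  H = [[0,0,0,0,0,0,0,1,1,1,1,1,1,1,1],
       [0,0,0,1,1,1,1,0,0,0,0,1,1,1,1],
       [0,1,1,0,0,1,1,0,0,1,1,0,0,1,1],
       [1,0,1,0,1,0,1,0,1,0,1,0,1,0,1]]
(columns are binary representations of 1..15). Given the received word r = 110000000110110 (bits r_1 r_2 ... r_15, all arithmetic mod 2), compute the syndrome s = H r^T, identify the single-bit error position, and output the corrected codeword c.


s = (0, 0, 0, 1)^T, error position = 1, corrected codeword c = 010000000110110

Compute s = H r^T mod 2 one row at a time:
  s_1 = 0 + 0 + 1 + 1 + 0 + 1 + 1 + 0 = 4 ≡ 0 (mod 2).
  s_2 = 0 + 0 + 0 + 0 + 0 + 1 + 1 + 0 = 2 ≡ 0 (mod 2).
  s_3 = 1 + 0 + 0 + 0 + 1 + 1 + 1 + 0 = 4 ≡ 0 (mod 2).
  s_4 = 1 + 0 + 0 + 0 + 0 + 1 + 1 + 0 = 3 ≡ 1 (mod 2).
s = (0, 0, 0, 1)^T — this equals column 1 of H (binary 0001), so error is at position 1.
Correct: flip bit 1 of r = 110000000110110 to get c = 010000000110110.


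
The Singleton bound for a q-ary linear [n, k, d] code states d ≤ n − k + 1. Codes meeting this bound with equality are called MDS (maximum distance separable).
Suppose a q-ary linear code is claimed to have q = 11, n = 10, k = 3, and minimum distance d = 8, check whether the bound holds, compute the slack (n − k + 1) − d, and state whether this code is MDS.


Singleton RHS = n − k + 1 = 8, slack = 0, bound satisfied, MDS.

Singleton bound: d ≤ n − k + 1.
Here n = 10, k = 3, so n − k + 1 = 8.
Given d = 8, check d ≤ 8: YES.
Slack = (n − k + 1) − d = 0.
The code is MDS (slack = 0).
Description: the claimed parameters are [10, 3, 8]_11; such a code would be MDS (meets Singleton bound).


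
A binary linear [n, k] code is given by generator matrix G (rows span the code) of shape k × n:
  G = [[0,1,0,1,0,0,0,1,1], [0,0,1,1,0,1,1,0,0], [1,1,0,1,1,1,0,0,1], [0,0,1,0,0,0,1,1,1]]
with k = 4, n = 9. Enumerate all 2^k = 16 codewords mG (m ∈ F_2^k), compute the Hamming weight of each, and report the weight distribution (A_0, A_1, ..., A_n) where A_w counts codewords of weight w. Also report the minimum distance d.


Weight distribution: A_0 = 1, A_2 = 1, A_4 = 8, A_6 = 5, A_8 = 1. Minimum distance d = 2.

Enumerate all 2^4 = 16 messages m ∈ F_2^4.
For each, compute codeword c = mG in F_2^9, then tally its weight.
  m = 0000 → c = 000000000, weight = 0.
  m = 1000 → c = 010100011, weight = 4.
  m = 0100 → c = 001101100, weight = 4.
  m = 1100 → c = 011001111, weight = 6.
  m = 0010 → c = 110111001, weight = 6.
  m = 1010 → c = 100011010, weight = 4.
  m = 0110 → c = 111010101, weight = 6.
  m = 1110 → c = 101110110, weight = 6.
  m = 0001 → c = 001000111, weight = 4.
  m = 1001 → c = 011100100, weight = 4.
  m = 0101 → c = 000101011, weight = 4.
  m = 1101 → c = 010001000, weight = 2.
  m = 0011 → c = 111111110, weight = 8.
  m = 1011 → c = 101011101, weight = 6.
  m = 0111 → c = 110010010, weight = 4.
  m = 1111 → c = 100110001, weight = 4.
Tally weights:
  weight 0: 1 codewords.
  weight 2: 1 codewords.
  weight 4: 8 codewords.
  weight 6: 5 codewords.
  weight 8: 1 codewords.
Minimum distance d = smallest w > 0 with A_w > 0 = 2.
Sanity: Σ A_w = 16 = 2^4 = 16 ✓.


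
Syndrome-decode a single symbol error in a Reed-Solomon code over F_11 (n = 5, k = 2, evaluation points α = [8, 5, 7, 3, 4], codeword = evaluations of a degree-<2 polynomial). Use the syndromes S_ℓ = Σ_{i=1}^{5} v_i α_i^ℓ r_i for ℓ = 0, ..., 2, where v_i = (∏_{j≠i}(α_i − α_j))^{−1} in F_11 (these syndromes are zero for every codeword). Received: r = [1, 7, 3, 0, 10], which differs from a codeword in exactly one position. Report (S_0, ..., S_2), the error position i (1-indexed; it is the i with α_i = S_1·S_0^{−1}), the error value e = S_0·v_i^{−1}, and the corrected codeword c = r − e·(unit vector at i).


S = (10, 7, 6), error at position 5, error magnitude e = 1, c = [1, 7, 3, 0, 9].

Step 1: column multipliers v_i = (∏_{j≠i}(α_i − α_j))^{−1} mod 11.
  i = 1 (α = 8): (8−5)(8−7)(8−3)(8−4) = 3·1·5·4 = 60 ≡ 5, so v_1 = 5^{−1} = 9 (mod 11).
  i = 2 (α = 5): (5−8)(5−7)(5−3)(5−4) = (−3)·(−2)·2·1 = 12 ≡ 1, so v_2 = 1^{−1} = 1 (mod 11).
  i = 3 (α = 7): (7−8)(7−5)(7−3)(7−4) = (−1)·2·4·3 = −24 ≡ 9, so v_3 = 9^{−1} = 5 (mod 11).
  i = 4 (α = 3): (3−8)(3−5)(3−7)(3−4) = (−5)·(−2)·(−4)·(−1) = 40 ≡ 7, so v_4 = 7^{−1} = 8 (mod 11).
  i = 5 (α = 4): (4−8)(4−5)(4−7)(4−3) = (−4)·(−1)·(−3)·1 = −12 ≡ 10, so v_5 = 10^{−1} = 10 (mod 11).
  v = [9, 1, 5, 8, 10].
Step 2: syndromes of r = [1, 7, 3, 0, 10] (all sums mod 11).
  S_0 = Σ v_i r_i = 9·1 + 1·7 + 5·3 + 8·0 + 10·10 = 131 ≡ 10.
  S_1 = Σ v_i α_i r_i = 9·8·1 + 1·5·7 + 5·7·3 + 8·3·0 + 10·4·10 = 612 ≡ 7.
  α_i^2 mod 11 = [9, 3, 5, 9, 5].
  S_2 = Σ v_i α_i^2 r_i = 9·9·1 + 1·3·7 + 5·5·3 + 8·9·0 + 10·5·10 = 677 ≡ 6.
  S = (10, 7, 6) ≠ 0, so r is not a codeword (an error is present).
Step 3: locate the error. For a single error e at position i, S_ℓ = v_i·e·α_i^ℓ, so α_err = S_1/S_0.
  S_0^{−1} = 10^{−1} = 10 (mod 11), so α_err = 7·10 = 70 ≡ 4 = α_5. Error position i = 5.
  Consistency check: S_2/S_1 = 6·8 = 48 ≡ 4 = α_err ✓ (single-error assumption holds).
Step 4: error magnitude e = S_0/v_5 = S_0·∏_{j≠5}(α_5 − α_j) = 10·10 = 100 ≡ 1 (mod 11).
Step 5: correct position 5: c_5 = r_5 − e = 10 − 1 ≡ 9 (mod 11). Hence c = [1, 7, 3, 0, 9].
  Check: interpolating c through the α_i gives m(x) = 6 + 9·x (degree < 2) with m(α_i) = c_i for every i, so c is indeed a codeword.


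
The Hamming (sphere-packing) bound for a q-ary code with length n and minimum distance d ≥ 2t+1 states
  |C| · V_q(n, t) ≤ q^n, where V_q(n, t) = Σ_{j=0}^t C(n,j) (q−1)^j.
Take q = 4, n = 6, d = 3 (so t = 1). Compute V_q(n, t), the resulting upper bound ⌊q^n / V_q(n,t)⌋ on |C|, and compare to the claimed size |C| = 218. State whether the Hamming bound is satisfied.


V_q(n, t) = 19, q^n = 4096, Hamming bound = 215, |C| = 218 > bound (violated).

Step 1: Compute V_q(n, t) = Σ_{j=0}^1 C(n, j) (q−1)^j.
  j = 0: C(6,0)·(3)^0 = 1·1 = 1.
  j = 1: C(6,1)·(3)^1 = 6·3 = 18.
  V_q(n, t) = 1 + 18 = 19.
Step 2: q^n = 4^6 = 4096.
Step 3: Hamming bound ⌊q^n / V_q(n,t)⌋ = ⌊4096/19⌋ = 215.
Step 4: Compare |C| = 218 to 215: violated.
The claimed |C| lies above the Hamming bound, so no 4-ary code of length 6 with d ≥ 3 can have 218 codewords.


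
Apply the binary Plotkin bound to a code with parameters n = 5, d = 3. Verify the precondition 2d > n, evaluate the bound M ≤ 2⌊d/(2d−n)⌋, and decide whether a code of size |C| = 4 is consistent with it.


Plotkin bound M ≤ 6; given |C| = 4 ≤ bound (satisfied).

Check applicability: 2d = 6, n = 5.
2d − n = 1 > 0, so Plotkin applies.
Compute d/(2d−n) = 3/1 ≈ 3.0000.
⌊d/(2d−n)⌋ = 3.
Plotkin bound: M ≤ 2·3 = 6.
Given |C| = 4, check: satisfied.
This |C| is below the Plotkin bound.


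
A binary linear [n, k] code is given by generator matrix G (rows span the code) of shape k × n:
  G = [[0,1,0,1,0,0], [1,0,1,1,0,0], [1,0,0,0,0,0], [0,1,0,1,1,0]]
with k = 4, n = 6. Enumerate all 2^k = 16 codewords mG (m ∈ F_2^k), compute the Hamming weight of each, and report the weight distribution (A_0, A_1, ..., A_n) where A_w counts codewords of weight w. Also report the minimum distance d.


Weight distribution: A_0 = 1, A_1 = 2, A_2 = 4, A_3 = 6, A_4 = 3. Minimum distance d = 1.

Enumerate all 2^4 = 16 messages m ∈ F_2^4.
For each, compute codeword c = mG in F_2^6, then tally its weight.
  m = 0000 → c = 000000, weight = 0.
  m = 1000 → c = 010100, weight = 2.
  m = 0100 → c = 101100, weight = 3.
  m = 1100 → c = 111000, weight = 3.
  m = 0010 → c = 100000, weight = 1.
  m = 1010 → c = 110100, weight = 3.
  m = 0110 → c = 001100, weight = 2.
  m = 1110 → c = 011000, weight = 2.
  m = 0001 → c = 010110, weight = 3.
  m = 1001 → c = 000010, weight = 1.
  m = 0101 → c = 111010, weight = 4.
  m = 1101 → c = 101110, weight = 4.
  m = 0011 → c = 110110, weight = 4.
  m = 1011 → c = 100010, weight = 2.
  m = 0111 → c = 011010, weight = 3.
  m = 1111 → c = 001110, weight = 3.
Tally weights:
  weight 0: 1 codewords.
  weight 1: 2 codewords.
  weight 2: 4 codewords.
  weight 3: 6 codewords.
  weight 4: 3 codewords.
Minimum distance d = smallest w > 0 with A_w > 0 = 1.
Sanity: Σ A_w = 16 = 2^4 = 16 ✓.


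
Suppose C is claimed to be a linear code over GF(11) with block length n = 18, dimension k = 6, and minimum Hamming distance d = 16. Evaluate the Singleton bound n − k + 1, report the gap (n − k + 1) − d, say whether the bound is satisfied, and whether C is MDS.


Singleton RHS = n − k + 1 = 13, slack = -3, bound violated (no such code; not MDS).

Singleton bound: d ≤ n − k + 1.
Here n = 18, k = 6, so n − k + 1 = 13.
Given d = 16, check d ≤ 13: NO.
Slack = (n − k + 1) − d = -3.
The slack is negative: d = 16 exceeds n − k + 1 = 13 by 3, so the Singleton bound is violated and no linear [18, 6, 16]_11 code can exist. In particular it is not MDS (MDS requires d = n − k + 1 exactly).
Description: the claimed parameters are [18, 6, 16]_11; such a code would be impossible (violates the Singleton bound).


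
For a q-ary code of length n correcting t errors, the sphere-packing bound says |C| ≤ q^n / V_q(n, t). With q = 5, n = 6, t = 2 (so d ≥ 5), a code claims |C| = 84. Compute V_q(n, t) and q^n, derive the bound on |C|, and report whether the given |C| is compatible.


V_q(n, t) = 265, q^n = 15625, Hamming bound = 58, |C| = 84 > bound (violated).

Step 1: Compute V_q(n, t) = Σ_{j=0}^2 C(n, j) (q−1)^j.
  j = 0: C(6,0)·(4)^0 = 1·1 = 1.
  j = 1: C(6,1)·(4)^1 = 6·4 = 24.
  j = 2: C(6,2)·(4)^2 = 15·16 = 240.
  V_q(n, t) = 1 + 24 + 240 = 265.
Step 2: q^n = 5^6 = 15625.
Step 3: Hamming bound ⌊q^n / V_q(n,t)⌋ = ⌊15625/265⌋ = 58.
Step 4: Compare |C| = 84 to 58: violated.
The claimed |C| lies above the Hamming bound, so no 5-ary code of length 6 with d ≥ 5 can have 84 codewords.


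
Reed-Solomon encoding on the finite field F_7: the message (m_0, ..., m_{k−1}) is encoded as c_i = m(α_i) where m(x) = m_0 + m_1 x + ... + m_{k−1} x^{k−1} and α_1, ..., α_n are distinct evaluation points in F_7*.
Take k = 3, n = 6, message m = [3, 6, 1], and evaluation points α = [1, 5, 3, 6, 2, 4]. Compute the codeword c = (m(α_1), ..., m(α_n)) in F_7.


c = [3, 2, 2, 5, 5, 1]

Message polynomial: m(x) = 3 + 6·x + 1·x^2 (mod 7).
For each evaluation point α_i, compute m(α_i) mod 7:
  α_1 = 1: Horner steps 1 → 0 → 3, so m(1) = 3.
  α_2 = 5: Horner steps 1 → 4 → 2, so m(5) = 2.
  α_3 = 3: Horner steps 1 → 2 → 2, so m(3) = 2.
  α_4 = 6: Horner steps 1 → 5 → 5, so m(6) = 5.
  α_5 = 2: Horner steps 1 → 1 → 5, so m(2) = 5.
  α_6 = 4: Horner steps 1 → 3 → 1, so m(4) = 1.
Codeword c = [3, 2, 2, 5, 5, 1] ∈ F_7^6.


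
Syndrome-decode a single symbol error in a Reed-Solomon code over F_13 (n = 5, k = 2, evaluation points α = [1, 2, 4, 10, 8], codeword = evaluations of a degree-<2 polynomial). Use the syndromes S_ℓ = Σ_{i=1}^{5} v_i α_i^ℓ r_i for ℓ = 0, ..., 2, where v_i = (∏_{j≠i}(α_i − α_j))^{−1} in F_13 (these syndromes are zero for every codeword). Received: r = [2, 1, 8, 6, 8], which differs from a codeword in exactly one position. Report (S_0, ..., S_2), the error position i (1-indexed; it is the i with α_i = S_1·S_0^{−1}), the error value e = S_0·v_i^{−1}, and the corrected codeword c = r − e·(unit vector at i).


S = (9, 10, 1), error at position 3, error magnitude e = 9, c = [2, 1, 12, 6, 8].

Step 1: column multipliers v_i = (∏_{j≠i}(α_i − α_j))^{−1} mod 13.
  i = 1 (α = 1): (1−2)(1−4)(1−10)(1−8) = (−1)·(−3)·(−9)·(−7) = 189 ≡ 7, so v_1 = 7^{−1} = 2 (mod 13).
  i = 2 (α = 2): (2−1)(2−4)(2−10)(2−8) = 1·(−2)·(−8)·(−6) = −96 ≡ 8, so v_2 = 8^{−1} = 5 (mod 13).
  i = 3 (α = 4): (4−1)(4−2)(4−10)(4−8) = 3·2·(−6)·(−4) = 144 ≡ 1, so v_3 = 1^{−1} = 1 (mod 13).
  i = 4 (α = 10): (10−1)(10−2)(10−4)(10−8) = 9·8·6·2 = 864 ≡ 6, so v_4 = 6^{−1} = 11 (mod 13).
  i = 5 (α = 8): (8−1)(8−2)(8−4)(8−10) = 7·6·4·(−2) = −336 ≡ 2, so v_5 = 2^{−1} = 7 (mod 13).
  v = [2, 5, 1, 11, 7].
Step 2: syndromes of r = [2, 1, 8, 6, 8] (all sums mod 13).
  S_0 = Σ v_i r_i = 2·2 + 5·1 + 1·8 + 11·6 + 7·8 = 139 ≡ 9.
  S_1 = Σ v_i α_i r_i = 2·1·2 + 5·2·1 + 1·4·8 + 11·10·6 + 7·8·8 = 1154 ≡ 10.
  α_i^2 mod 13 = [1, 4, 3, 9, 12].
  S_2 = Σ v_i α_i^2 r_i = 2·1·2 + 5·4·1 + 1·3·8 + 11·9·6 + 7·12·8 = 1314 ≡ 1.
  S = (9, 10, 1) ≠ 0, so r is not a codeword (an error is present).
Step 3: locate the error. For a single error e at position i, S_ℓ = v_i·e·α_i^ℓ, so α_err = S_1/S_0.
  S_0^{−1} = 9^{−1} = 3 (mod 13), so α_err = 10·3 = 30 ≡ 4 = α_3. Error position i = 3.
  Consistency check: S_2/S_1 = 1·4 = 4 ≡ 4 = α_err ✓ (single-error assumption holds).
Step 4: error magnitude e = S_0/v_3 = S_0·∏_{j≠3}(α_3 − α_j) = 9·1 = 9 ≡ 9 (mod 13).
Step 5: correct position 3: c_3 = r_3 − e = 8 − 9 ≡ 12 (mod 13). Hence c = [2, 1, 12, 6, 8].
  Check: interpolating c through the α_i gives m(x) = 3 + 12·x (degree < 2) with m(α_i) = c_i for every i, so c is indeed a codeword.


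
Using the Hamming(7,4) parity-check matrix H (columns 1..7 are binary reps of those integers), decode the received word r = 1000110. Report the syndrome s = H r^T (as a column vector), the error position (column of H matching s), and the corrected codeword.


s = (0, 1, 0)^T, error position = 2, corrected codeword c = 1100110

Compute s = H r^T mod 2 one row at a time:
  s_1 = 0 + 1 + 1 + 0 = 2 ≡ 0 (mod 2).
  s_2 = 0 + 0 + 1 + 0 = 1 ≡ 1 (mod 2).
  s_3 = 1 + 0 + 1 + 0 = 2 ≡ 0 (mod 2).
s = (0, 1, 0)^T — this equals column 2 of H (binary 010), so error is at position 2.
Correct: flip bit 2 of r = 1000110 to get c = 1100110.


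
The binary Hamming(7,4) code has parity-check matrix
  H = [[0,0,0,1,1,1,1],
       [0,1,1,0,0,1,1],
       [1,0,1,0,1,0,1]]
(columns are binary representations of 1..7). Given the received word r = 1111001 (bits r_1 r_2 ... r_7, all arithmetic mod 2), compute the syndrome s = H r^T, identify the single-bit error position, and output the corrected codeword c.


s = (0, 1, 1)^T, error position = 3, corrected codeword c = 1101001

Compute s = H r^T mod 2 one row at a time:
  s_1 = 1 + 0 + 0 + 1 = 2 ≡ 0 (mod 2).
  s_2 = 1 + 1 + 0 + 1 = 3 ≡ 1 (mod 2).
  s_3 = 1 + 1 + 0 + 1 = 3 ≡ 1 (mod 2).
s = (0, 1, 1)^T — this equals column 3 of H (binary 011), so error is at position 3.
Correct: flip bit 3 of r = 1111001 to get c = 1101001.


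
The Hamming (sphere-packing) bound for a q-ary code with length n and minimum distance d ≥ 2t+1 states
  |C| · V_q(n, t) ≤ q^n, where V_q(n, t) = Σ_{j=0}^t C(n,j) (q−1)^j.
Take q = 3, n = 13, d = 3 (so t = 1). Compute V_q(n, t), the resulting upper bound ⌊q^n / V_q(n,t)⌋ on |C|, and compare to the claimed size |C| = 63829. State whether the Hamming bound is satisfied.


V_q(n, t) = 27, q^n = 1594323, Hamming bound = 59049, |C| = 63829 > bound (violated).

Step 1: Compute V_q(n, t) = Σ_{j=0}^1 C(n, j) (q−1)^j.
  j = 0: C(13,0)·(2)^0 = 1·1 = 1.
  j = 1: C(13,1)·(2)^1 = 13·2 = 26.
  V_q(n, t) = 1 + 26 = 27.
Step 2: q^n = 3^13 = 1594323.
Step 3: Hamming bound ⌊q^n / V_q(n,t)⌋ = ⌊1594323/27⌋ = 59049.
Step 4: Compare |C| = 63829 to 59049: violated.
The claimed |C| lies above the Hamming bound, so no 3-ary code of length 13 with d ≥ 3 can have 63829 codewords.


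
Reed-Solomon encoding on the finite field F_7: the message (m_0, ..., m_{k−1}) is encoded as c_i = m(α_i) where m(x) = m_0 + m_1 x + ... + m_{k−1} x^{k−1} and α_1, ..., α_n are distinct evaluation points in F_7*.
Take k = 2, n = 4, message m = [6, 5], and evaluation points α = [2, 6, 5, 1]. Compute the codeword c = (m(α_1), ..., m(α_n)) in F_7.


c = [2, 1, 3, 4]

Message polynomial: m(x) = 6 + 5·x (mod 7).
For each evaluation point α_i, compute m(α_i) mod 7:
  α_1 = 2: Horner steps 5 → 2, so m(2) = 2.
  α_2 = 6: Horner steps 5 → 1, so m(6) = 1.
  α_3 = 5: Horner steps 5 → 3, so m(5) = 3.
  α_4 = 1: Horner steps 5 → 4, so m(1) = 4.
Codeword c = [2, 1, 3, 4] ∈ F_7^4.


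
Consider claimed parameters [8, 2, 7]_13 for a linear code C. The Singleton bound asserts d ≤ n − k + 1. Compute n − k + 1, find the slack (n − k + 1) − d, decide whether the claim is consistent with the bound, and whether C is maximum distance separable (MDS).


Singleton RHS = n − k + 1 = 7, slack = 0, bound satisfied, MDS.

Singleton bound: d ≤ n − k + 1.
Here n = 8, k = 2, so n − k + 1 = 7.
Given d = 7, check d ≤ 7: YES.
Slack = (n − k + 1) − d = 0.
The code is MDS (slack = 0).
Description: the claimed parameters are [8, 2, 7]_13; such a code would be MDS (meets Singleton bound).


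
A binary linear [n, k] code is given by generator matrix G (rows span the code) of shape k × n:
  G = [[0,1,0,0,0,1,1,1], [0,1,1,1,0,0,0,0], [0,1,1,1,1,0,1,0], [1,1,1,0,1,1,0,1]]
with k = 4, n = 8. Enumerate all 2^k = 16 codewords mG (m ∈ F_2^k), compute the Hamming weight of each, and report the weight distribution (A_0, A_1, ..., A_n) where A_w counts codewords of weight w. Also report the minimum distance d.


Weight distribution: A_0 = 1, A_2 = 2, A_3 = 2, A_4 = 3, A_5 = 6, A_6 = 2. Minimum distance d = 2.

Enumerate all 2^4 = 16 messages m ∈ F_2^4.
For each, compute codeword c = mG in F_2^8, then tally its weight.
  m = 0000 → c = 00000000, weight = 0.
  m = 1000 → c = 01000111, weight = 4.
  m = 0100 → c = 01110000, weight = 3.
  m = 1100 → c = 00110111, weight = 5.
  m = 0010 → c = 01111010, weight = 5.
  m = 1010 → c = 00111101, weight = 5.
  m = 0110 → c = 00001010, weight = 2.
  m = 1110 → c = 01001101, weight = 4.
  m = 0001 → c = 11101101, weight = 6.
  m = 1001 → c = 10101010, weight = 4.
  m = 0101 → c = 10011101, weight = 5.
  m = 1101 → c = 11011010, weight = 5.
  m = 0011 → c = 10010111, weight = 5.
  m = 1011 → c = 11010000, weight = 3.
  m = 0111 → c = 11100111, weight = 6.
  m = 1111 → c = 10100000, weight = 2.
Tally weights:
  weight 0: 1 codewords.
  weight 2: 2 codewords.
  weight 3: 2 codewords.
  weight 4: 3 codewords.
  weight 5: 6 codewords.
  weight 6: 2 codewords.
Minimum distance d = smallest w > 0 with A_w > 0 = 2.
Sanity: Σ A_w = 16 = 2^4 = 16 ✓.


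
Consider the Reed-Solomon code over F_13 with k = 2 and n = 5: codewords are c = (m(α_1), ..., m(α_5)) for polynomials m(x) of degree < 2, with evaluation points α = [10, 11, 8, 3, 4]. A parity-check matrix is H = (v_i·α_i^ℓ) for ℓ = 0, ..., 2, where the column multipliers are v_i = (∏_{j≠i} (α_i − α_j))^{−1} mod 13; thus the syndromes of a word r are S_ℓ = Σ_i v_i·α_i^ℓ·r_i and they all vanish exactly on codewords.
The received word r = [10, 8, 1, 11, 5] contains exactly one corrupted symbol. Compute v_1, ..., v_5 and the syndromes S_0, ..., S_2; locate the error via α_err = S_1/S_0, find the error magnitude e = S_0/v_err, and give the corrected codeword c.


S = (9, 10, 1), error at position 5, error magnitude e = 9, c = [10, 8, 1, 11, 9].

Step 1: column multipliers v_i = (∏_{j≠i}(α_i − α_j))^{−1} mod 13.
  i = 1 (α = 10): (10−11)(10−8)(10−3)(10−4) = (−1)·2·7·6 = −84 ≡ 7, so v_1 = 7^{−1} = 2 (mod 13).
  i = 2 (α = 11): (11−10)(11−8)(11−3)(11−4) = 1·3·8·7 = 168 ≡ 12, so v_2 = 12^{−1} = 12 (mod 13).
  i = 3 (α = 8): (8−10)(8−11)(8−3)(8−4) = (−2)·(−3)·5·4 = 120 ≡ 3, so v_3 = 3^{−1} = 9 (mod 13).
  i = 4 (α = 3): (3−10)(3−11)(3−8)(3−4) = (−7)·(−8)·(−5)·(−1) = 280 ≡ 7, so v_4 = 7^{−1} = 2 (mod 13).
  i = 5 (α = 4): (4−10)(4−11)(4−8)(4−3) = (−6)·(−7)·(−4)·1 = −168 ≡ 1, so v_5 = 1^{−1} = 1 (mod 13).
  v = [2, 12, 9, 2, 1].
Step 2: syndromes of r = [10, 8, 1, 11, 5] (all sums mod 13).
  S_0 = Σ v_i r_i = 2·10 + 12·8 + 9·1 + 2·11 + 1·5 = 152 ≡ 9.
  S_1 = Σ v_i α_i r_i = 2·10·10 + 12·11·8 + 9·8·1 + 2·3·11 + 1·4·5 = 1414 ≡ 10.
  α_i^2 mod 13 = [9, 4, 12, 9, 3].
  S_2 = Σ v_i α_i^2 r_i = 2·9·10 + 12·4·8 + 9·12·1 + 2·9·11 + 1·3·5 = 885 ≡ 1.
  S = (9, 10, 1) ≠ 0, so r is not a codeword (an error is present).
Step 3: locate the error. For a single error e at position i, S_ℓ = v_i·e·α_i^ℓ, so α_err = S_1/S_0.
  S_0^{−1} = 9^{−1} = 3 (mod 13), so α_err = 10·3 = 30 ≡ 4 = α_5. Error position i = 5.
  Consistency check: S_2/S_1 = 1·4 = 4 ≡ 4 = α_err ✓ (single-error assumption holds).
Step 4: error magnitude e = S_0/v_5 = S_0·∏_{j≠5}(α_5 − α_j) = 9·1 = 9 ≡ 9 (mod 13).
Step 5: correct position 5: c_5 = r_5 − e = 5 − 9 ≡ 9 (mod 13). Hence c = [10, 8, 1, 11, 9].
  Check: interpolating c through the α_i gives m(x) = 4 + 11·x (degree < 2) with m(α_i) = c_i for every i, so c is indeed a codeword.


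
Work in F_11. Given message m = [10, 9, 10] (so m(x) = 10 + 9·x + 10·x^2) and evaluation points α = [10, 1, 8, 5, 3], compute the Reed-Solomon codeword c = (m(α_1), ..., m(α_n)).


c = [0, 7, 7, 8, 6]

Message polynomial: m(x) = 10 + 9·x + 10·x^2 (mod 11).
For each evaluation point α_i, compute m(α_i) mod 11:
  α_1 = 10: Horner steps 10 → 10 → 0, so m(10) = 0.
  α_2 = 1: Horner steps 10 → 8 → 7, so m(1) = 7.
  α_3 = 8: Horner steps 10 → 1 → 7, so m(8) = 7.
  α_4 = 5: Horner steps 10 → 4 → 8, so m(5) = 8.
  α_5 = 3: Horner steps 10 → 6 → 6, so m(3) = 6.
Codeword c = [0, 7, 7, 8, 6] ∈ F_11^5.


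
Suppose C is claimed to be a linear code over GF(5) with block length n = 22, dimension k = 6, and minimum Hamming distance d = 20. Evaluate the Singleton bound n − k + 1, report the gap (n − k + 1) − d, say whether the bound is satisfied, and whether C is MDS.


Singleton RHS = n − k + 1 = 17, slack = -3, bound violated (no such code; not MDS).

Singleton bound: d ≤ n − k + 1.
Here n = 22, k = 6, so n − k + 1 = 17.
Given d = 20, check d ≤ 17: NO.
Slack = (n − k + 1) − d = -3.
The slack is negative: d = 20 exceeds n − k + 1 = 17 by 3, so the Singleton bound is violated and no linear [22, 6, 20]_5 code can exist. In particular it is not MDS (MDS requires d = n − k + 1 exactly).
Description: the claimed parameters are [22, 6, 20]_5; such a code would be impossible (violates the Singleton bound).


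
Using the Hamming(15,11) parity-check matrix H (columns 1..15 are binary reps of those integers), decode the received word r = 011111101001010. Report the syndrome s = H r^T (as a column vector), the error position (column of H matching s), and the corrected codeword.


s = (1, 0, 1, 0)^T, error position = 10, corrected codeword c = 011111101101010

Compute s = H r^T mod 2 one row at a time:
  s_1 = 0 + 1 + 0 + 0 + 1 + 0 + 1 + 0 = 3 ≡ 1 (mod 2).
  s_2 = 1 + 1 + 1 + 1 + 1 + 0 + 1 + 0 = 6 ≡ 0 (mod 2).
  s_3 = 1 + 1 + 1 + 1 + 0 + 0 + 1 + 0 = 5 ≡ 1 (mod 2).
  s_4 = 0 + 1 + 1 + 1 + 1 + 0 + 0 + 0 = 4 ≡ 0 (mod 2).
s = (1, 0, 1, 0)^T — this equals column 10 of H (binary 1010), so error is at position 10.
Correct: flip bit 10 of r = 011111101001010 to get c = 011111101101010.


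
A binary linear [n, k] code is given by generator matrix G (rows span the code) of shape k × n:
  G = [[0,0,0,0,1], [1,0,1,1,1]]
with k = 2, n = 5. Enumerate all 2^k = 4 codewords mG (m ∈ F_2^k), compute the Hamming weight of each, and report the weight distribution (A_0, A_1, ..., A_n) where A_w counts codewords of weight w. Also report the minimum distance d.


Weight distribution: A_0 = 1, A_1 = 1, A_3 = 1, A_4 = 1. Minimum distance d = 1.

Enumerate all 2^2 = 4 messages m ∈ F_2^2.
For each, compute codeword c = mG in F_2^5, then tally its weight.
  m = 00 → c = 00000, weight = 0.
  m = 10 → c = 00001, weight = 1.
  m = 01 → c = 10111, weight = 4.
  m = 11 → c = 10110, weight = 3.
Tally weights:
  weight 0: 1 codewords.
  weight 1: 1 codewords.
  weight 3: 1 codewords.
  weight 4: 1 codewords.
Minimum distance d = smallest w > 0 with A_w > 0 = 1.
Sanity: Σ A_w = 4 = 2^2 = 4 ✓.


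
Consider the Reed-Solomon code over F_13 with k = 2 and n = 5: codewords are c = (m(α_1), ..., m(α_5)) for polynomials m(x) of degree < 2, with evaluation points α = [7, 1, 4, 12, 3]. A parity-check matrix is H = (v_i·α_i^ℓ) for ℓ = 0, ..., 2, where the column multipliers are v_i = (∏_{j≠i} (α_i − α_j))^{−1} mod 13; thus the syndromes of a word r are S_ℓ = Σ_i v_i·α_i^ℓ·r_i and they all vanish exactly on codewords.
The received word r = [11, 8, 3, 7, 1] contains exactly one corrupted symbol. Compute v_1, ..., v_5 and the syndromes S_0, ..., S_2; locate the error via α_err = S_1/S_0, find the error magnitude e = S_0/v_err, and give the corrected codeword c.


S = (3, 9, 1), error at position 5, error magnitude e = 5, c = [11, 8, 3, 7, 9].

Step 1: column multipliers v_i = (∏_{j≠i}(α_i − α_j))^{−1} mod 13.
  i = 1 (α = 7): (7−1)(7−4)(7−12)(7−3) = 6·3·(−5)·4 = −360 ≡ 4, so v_1 = 4^{−1} = 10 (mod 13).
  i = 2 (α = 1): (1−7)(1−4)(1−12)(1−3) = (−6)·(−3)·(−11)·(−2) = 396 ≡ 6, so v_2 = 6^{−1} = 11 (mod 13).
  i = 3 (α = 4): (4−7)(4−1)(4−12)(4−3) = (−3)·3·(−8)·1 = 72 ≡ 7, so v_3 = 7^{−1} = 2 (mod 13).
  i = 4 (α = 12): (12−7)(12−1)(12−4)(12−3) = 5·11·8·9 = 3960 ≡ 8, so v_4 = 8^{−1} = 5 (mod 13).
  i = 5 (α = 3): (3−7)(3−1)(3−4)(3−12) = (−4)·2·(−1)·(−9) = −72 ≡ 6, so v_5 = 6^{−1} = 11 (mod 13).
  v = [10, 11, 2, 5, 11].
Step 2: syndromes of r = [11, 8, 3, 7, 1] (all sums mod 13).
  S_0 = Σ v_i r_i = 10·11 + 11·8 + 2·3 + 5·7 + 11·1 = 250 ≡ 3.
  S_1 = Σ v_i α_i r_i = 10·7·11 + 11·1·8 + 2·4·3 + 5·12·7 + 11·3·1 = 1335 ≡ 9.
  α_i^2 mod 13 = [10, 1, 3, 1, 9].
  S_2 = Σ v_i α_i^2 r_i = 10·10·11 + 11·1·8 + 2·3·3 + 5·1·7 + 11·9·1 = 1340 ≡ 1.
  S = (3, 9, 1) ≠ 0, so r is not a codeword (an error is present).
Step 3: locate the error. For a single error e at position i, S_ℓ = v_i·e·α_i^ℓ, so α_err = S_1/S_0.
  S_0^{−1} = 3^{−1} = 9 (mod 13), so α_err = 9·9 = 81 ≡ 3 = α_5. Error position i = 5.
  Consistency check: S_2/S_1 = 1·3 = 3 ≡ 3 = α_err ✓ (single-error assumption holds).
Step 4: error magnitude e = S_0/v_5 = S_0·∏_{j≠5}(α_5 − α_j) = 3·6 = 18 ≡ 5 (mod 13).
Step 5: correct position 5: c_5 = r_5 − e = 1 − 5 ≡ 9 (mod 13). Hence c = [11, 8, 3, 7, 9].
  Check: interpolating c through the α_i gives m(x) = 1 + 7·x (degree < 2) with m(α_i) = c_i for every i, so c is indeed a codeword.
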